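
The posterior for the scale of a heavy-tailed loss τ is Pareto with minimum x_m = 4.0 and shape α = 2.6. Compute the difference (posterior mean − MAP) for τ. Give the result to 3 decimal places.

2.500

The Pareto density is strictly decreasing on [x_m, ∞), so the mode is x_m = 4.000.
Mean = α·x_m/(α−1) = 2.6·4.0/1.6 = 6.500.
Difference = 6.500 − 4.000 = 2.500.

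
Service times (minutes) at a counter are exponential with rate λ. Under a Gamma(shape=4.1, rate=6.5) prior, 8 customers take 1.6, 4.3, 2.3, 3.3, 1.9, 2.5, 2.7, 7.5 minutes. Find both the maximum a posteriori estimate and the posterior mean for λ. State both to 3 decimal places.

MAP = 0.340; posterior mean = 0.371

Σ times = 26.1. Posterior: Gamma(shape = 4.1+8 = 12.1, rate = 6.5+26.1 = 32.6).
Mode = (α−1)/β = 11.1/32.6 = 0.340.
Mean = α/β = 12.1/32.6 = 0.371.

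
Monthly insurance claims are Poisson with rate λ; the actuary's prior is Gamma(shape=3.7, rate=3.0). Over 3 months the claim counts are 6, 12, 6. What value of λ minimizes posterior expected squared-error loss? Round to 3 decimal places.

4.617

Σ counts = 24. Posterior: Gamma(shape = 3.7+24 = 27.7, rate = 3.0+3 = 6.0).
Mode = (α−1)/β = 26.7/6.0 = 4.450.
Mean = α/β = 27.7/6.0 = 4.617.
Squared-error loss ⇒ the optimal estimator is the posterior mean.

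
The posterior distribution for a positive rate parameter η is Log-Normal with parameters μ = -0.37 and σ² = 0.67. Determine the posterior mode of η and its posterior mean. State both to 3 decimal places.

posterior mode = 0.353, posterior mean = 0.966

Mode = exp(μ − σ²) = exp(-1.04) = 0.353.
Mean = exp(μ + σ²/2) = exp(-0.035) = 0.966.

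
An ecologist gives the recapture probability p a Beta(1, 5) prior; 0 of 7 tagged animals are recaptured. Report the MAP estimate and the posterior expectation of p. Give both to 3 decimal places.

Posterior: Beta(1+0, 5+7) = Beta(1, 12).
Since α = 1 ≤ 1 and β > 1, the Beta density is monotone decreasing on [0,1]; the mode is at 0.
Mean = 1/(1+12) = 0.077.
Right-skewed posterior ⇒ mode < mean.

MAP estimate = 0.000, posterior expectation = 0.077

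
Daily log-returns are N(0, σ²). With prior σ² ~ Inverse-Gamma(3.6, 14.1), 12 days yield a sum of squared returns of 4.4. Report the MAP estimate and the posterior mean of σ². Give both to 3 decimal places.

σ²_MAP = 1.538, E[σ²|data] = 1.895

Posterior: Inverse-Gamma(shape = 3.6+12/2 = 9.6, scale = 14.1+4.4/2 = 16.3).
Mode = β/(α+1) = 16.3/10.6 = 1.538.
Mean = β/(α−1) = 16.3/8.6 = 1.895.
The posterior is right-skewed, so the mean exceeds the mode.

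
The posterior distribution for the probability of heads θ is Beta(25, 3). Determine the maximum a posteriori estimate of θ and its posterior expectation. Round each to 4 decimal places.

Mode = (25−1)/(25+3−2) = 24/26 = 0.9231.
Mean = 25/(25+3) = 25/28 = 0.8929.

θ_MAP = 0.9231, E[θ|data] = 0.8929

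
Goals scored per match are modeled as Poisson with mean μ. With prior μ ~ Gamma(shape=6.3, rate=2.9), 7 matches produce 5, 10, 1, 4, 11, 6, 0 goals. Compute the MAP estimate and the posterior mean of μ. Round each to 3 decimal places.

Σ counts = 37. Posterior: Gamma(shape = 6.3+37 = 43.3, rate = 2.9+7 = 9.9).
Mode = (α−1)/β = 42.3/9.9 = 4.273.
Mean = α/β = 43.3/9.9 = 4.374.
Right-skewed posterior ⇒ mode < mean.

MAP = 4.273; posterior mean = 4.374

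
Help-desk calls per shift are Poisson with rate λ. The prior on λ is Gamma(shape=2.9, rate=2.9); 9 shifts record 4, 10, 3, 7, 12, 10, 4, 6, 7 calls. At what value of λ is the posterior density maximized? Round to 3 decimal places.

5.454

Σ counts = 63. Posterior: Gamma(shape = 2.9+63 = 65.9, rate = 2.9+9 = 11.9).
Mode = (α−1)/β = 64.9/11.9 = 5.454.
Mean = α/β = 65.9/11.9 = 5.538.
This is the posterior mode — the MAP estimate.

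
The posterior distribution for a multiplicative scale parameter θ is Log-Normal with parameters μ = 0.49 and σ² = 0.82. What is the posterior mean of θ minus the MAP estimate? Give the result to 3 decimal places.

1.741

Mode = exp(μ − σ²) = exp(-0.33) = 0.719.
Mean = exp(μ + σ²/2) = exp(0.900) = 2.460.
Difference = 2.460 − 0.719 = 1.741.
Mean > mode: the posterior has a right tail.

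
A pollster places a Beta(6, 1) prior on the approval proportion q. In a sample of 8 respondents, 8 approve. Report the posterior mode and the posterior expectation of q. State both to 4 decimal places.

Posterior: Beta(6+8, 1+0) = Beta(14, 1).
Since β = 1 ≤ 1 and α > 1, the Beta density is monotone increasing on [0,1]; the mode is at 1.
Mean = 14/(14+1) = 0.9333.
The posterior is left-skewed, so the mode exceeds the mean.

posterior mode = 1.0000, posterior expectation = 0.9333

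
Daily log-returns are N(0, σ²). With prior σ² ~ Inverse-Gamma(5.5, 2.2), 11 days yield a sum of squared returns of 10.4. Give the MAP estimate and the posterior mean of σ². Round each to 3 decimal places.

Posterior: Inverse-Gamma(shape = 5.5+11/2 = 11.0, scale = 2.2+10.4/2 = 7.4).
Mode = β/(α+1) = 7.4/12.0 = 0.617.
Mean = β/(α−1) = 7.4/10.0 = 0.740.

MAP estimate = 0.617, posterior mean = 0.740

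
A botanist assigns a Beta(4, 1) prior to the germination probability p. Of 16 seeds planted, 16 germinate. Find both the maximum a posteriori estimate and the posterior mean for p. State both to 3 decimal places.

MAP = 1.000; posterior mean = 0.952

Posterior: Beta(4+16, 1+0) = Beta(20, 1).
Since β = 1 ≤ 1 and α > 1, the Beta density is monotone increasing on [0,1]; the mode is at 1.
Mean = 20/(20+1) = 0.952.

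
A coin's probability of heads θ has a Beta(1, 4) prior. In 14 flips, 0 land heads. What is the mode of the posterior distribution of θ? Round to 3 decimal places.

Posterior: Beta(1+0, 4+14) = Beta(1, 18).
Since α = 1 ≤ 1 and β > 1, the Beta density is monotone decreasing on [0,1]; the mode is at 0.
Mean = 1/(1+18) = 0.053.
This is the posterior mode — the MAP estimate.

0.000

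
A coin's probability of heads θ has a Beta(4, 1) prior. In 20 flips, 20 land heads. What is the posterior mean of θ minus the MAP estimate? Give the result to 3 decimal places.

Posterior: Beta(4+20, 1+0) = Beta(24, 1).
Since β = 1 ≤ 1 and α > 1, the Beta density is monotone increasing on [0,1]; the mode is at 1.
Mean = 24/(24+1) = 0.960.
Difference = 0.960 − 1.000 = -0.040.

-0.040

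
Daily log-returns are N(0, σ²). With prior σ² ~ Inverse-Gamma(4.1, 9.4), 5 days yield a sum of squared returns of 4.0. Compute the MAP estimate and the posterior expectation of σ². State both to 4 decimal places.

Posterior: Inverse-Gamma(shape = 4.1+5/2 = 6.6, scale = 9.4+4.0/2 = 11.4).
Mode = β/(α+1) = 11.4/7.6 = 1.5000.
Mean = β/(α−1) = 11.4/5.6 = 2.0357.

MAP = 1.5000, posterior mean = 2.0357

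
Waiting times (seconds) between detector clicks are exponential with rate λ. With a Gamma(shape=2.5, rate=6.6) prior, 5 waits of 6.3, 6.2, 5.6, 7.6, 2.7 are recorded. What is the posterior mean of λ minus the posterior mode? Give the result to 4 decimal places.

0.0286

Σ times = 28.4. Posterior: Gamma(shape = 2.5+5 = 7.5, rate = 6.6+28.4 = 35.0).
Mode = (α−1)/β = 6.5/35.0 = 0.1857.
Mean = α/β = 7.5/35.0 = 0.2143.
Difference = 0.2143 − 0.1857 = 0.0286.
The posterior is right-skewed, so the mean exceeds the mode.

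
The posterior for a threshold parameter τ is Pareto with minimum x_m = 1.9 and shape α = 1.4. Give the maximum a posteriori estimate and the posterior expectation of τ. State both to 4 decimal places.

MAP = 1.9000, posterior mean = 6.6500

The Pareto density is strictly decreasing on [x_m, ∞), so the mode is x_m = 1.9000.
Mean = α·x_m/(α−1) = 1.4·1.9/0.4 = 6.6500.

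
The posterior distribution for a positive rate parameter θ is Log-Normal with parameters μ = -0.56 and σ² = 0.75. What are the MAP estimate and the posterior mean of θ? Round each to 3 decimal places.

MAP = 0.270; posterior mean = 0.831

Mode = exp(μ − σ²) = exp(-1.31) = 0.270.
Mean = exp(μ + σ²/2) = exp(-0.185) = 0.831.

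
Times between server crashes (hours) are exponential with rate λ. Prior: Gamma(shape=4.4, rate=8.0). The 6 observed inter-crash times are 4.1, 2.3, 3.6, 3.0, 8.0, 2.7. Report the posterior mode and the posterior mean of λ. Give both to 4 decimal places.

MAP: 0.2965. Posterior mean: 0.3281.

Σ times = 23.7. Posterior: Gamma(shape = 4.4+6 = 10.4, rate = 8.0+23.7 = 31.7).
Mode = (α−1)/β = 9.4/31.7 = 0.2965.
Mean = α/β = 10.4/31.7 = 0.3281.
The mean is pulled above the mode by the posterior's right skew.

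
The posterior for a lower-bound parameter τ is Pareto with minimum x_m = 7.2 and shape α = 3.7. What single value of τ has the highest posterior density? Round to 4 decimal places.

7.2000

The Pareto density is strictly decreasing on [x_m, ∞), so the mode is x_m = 7.2000.
Mean = α·x_m/(α−1) = 3.7·7.2/2.7 = 9.8667.
This is the posterior mode — the MAP estimate.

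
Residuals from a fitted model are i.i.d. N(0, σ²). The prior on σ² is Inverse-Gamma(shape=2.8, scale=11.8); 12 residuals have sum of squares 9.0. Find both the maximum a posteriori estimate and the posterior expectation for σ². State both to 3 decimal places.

Posterior: Inverse-Gamma(shape = 2.8+12/2 = 8.8, scale = 11.8+9.0/2 = 16.3).
Mode = β/(α+1) = 16.3/9.8 = 1.663.
Mean = β/(α−1) = 16.3/7.8 = 2.090.
Right-skewed posterior ⇒ mode < mean.

maximum a posteriori estimate = 1.663, posterior expectation = 2.090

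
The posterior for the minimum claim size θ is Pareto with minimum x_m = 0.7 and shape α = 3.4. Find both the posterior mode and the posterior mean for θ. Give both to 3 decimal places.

The Pareto density is strictly decreasing on [x_m, ∞), so the mode is x_m = 0.700.
Mean = α·x_m/(α−1) = 3.4·0.7/2.4 = 0.992.

θ_MAP = 0.700, E[θ|data] = 0.992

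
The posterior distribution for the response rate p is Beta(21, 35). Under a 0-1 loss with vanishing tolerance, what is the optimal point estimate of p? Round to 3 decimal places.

Mode = (21−1)/(21+35−2) = 20/54 = 0.370.
Mean = 21/(21+35) = 21/56 = 0.375.
This is the posterior mode — the MAP estimate.

0.370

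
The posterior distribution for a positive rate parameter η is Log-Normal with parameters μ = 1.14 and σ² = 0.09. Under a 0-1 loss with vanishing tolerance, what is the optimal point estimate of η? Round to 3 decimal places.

Mode = exp(μ − σ²) = exp(1.05) = 2.858.
Mean = exp(μ + σ²/2) = exp(1.185) = 3.271.
This is the posterior mode — the MAP estimate.

2.858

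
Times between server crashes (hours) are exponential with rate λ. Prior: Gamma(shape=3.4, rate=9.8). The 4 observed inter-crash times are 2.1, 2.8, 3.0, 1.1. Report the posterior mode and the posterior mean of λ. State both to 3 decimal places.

Σ times = 9.0. Posterior: Gamma(shape = 3.4+4 = 7.4, rate = 9.8+9.0 = 18.8).
Mode = (α−1)/β = 6.4/18.8 = 0.340.
Mean = α/β = 7.4/18.8 = 0.394.
The mean is pulled above the mode by the posterior's right skew.

MAP: 0.340. Posterior mean: 0.394.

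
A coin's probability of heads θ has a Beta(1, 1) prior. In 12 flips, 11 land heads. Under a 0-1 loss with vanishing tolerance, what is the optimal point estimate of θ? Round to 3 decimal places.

Posterior: Beta(1+11, 1+1) = Beta(12, 2).
Mode = (12−1)/(12+2−2) = 11/12 = 0.917.
With a flat prior the MAP equals the MLE, 11/12.
Mean = 12/(12+2) = 12/14 = 0.857.
This is the posterior mode — the MAP estimate.

0.917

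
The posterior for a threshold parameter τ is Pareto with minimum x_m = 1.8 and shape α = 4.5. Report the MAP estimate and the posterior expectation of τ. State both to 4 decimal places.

The Pareto density is strictly decreasing on [x_m, ∞), so the mode is x_m = 1.8000.
Mean = α·x_m/(α−1) = 4.5·1.8/3.5 = 2.3143.
The posterior is right-skewed, so the mean exceeds the mode.

MAP estimate = 1.8000, posterior expectation = 2.3143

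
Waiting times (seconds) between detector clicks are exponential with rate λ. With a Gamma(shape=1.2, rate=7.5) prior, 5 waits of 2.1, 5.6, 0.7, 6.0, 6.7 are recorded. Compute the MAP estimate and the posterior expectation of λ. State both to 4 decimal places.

Σ times = 21.1. Posterior: Gamma(shape = 1.2+5 = 6.2, rate = 7.5+21.1 = 28.6).
Mode = (α−1)/β = 5.2/28.6 = 0.1818.
Mean = α/β = 6.2/28.6 = 0.2168.
Mean > mode: the posterior has a right tail.

MAP: 0.1818. Posterior mean: 0.2168.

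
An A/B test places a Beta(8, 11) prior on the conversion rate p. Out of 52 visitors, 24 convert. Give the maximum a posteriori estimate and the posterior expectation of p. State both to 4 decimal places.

MAP = 0.4493; posterior mean = 0.4507

Posterior: Beta(8+24, 11+28) = Beta(32, 39).
Mode = (32−1)/(32+39−2) = 31/69 = 0.4493.
Mean = 32/(32+39) = 32/71 = 0.4507.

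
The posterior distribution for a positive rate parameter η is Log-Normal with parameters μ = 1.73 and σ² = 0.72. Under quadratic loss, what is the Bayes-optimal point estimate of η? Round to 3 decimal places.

Mode = exp(μ − σ²) = exp(1.01) = 2.746.
Mean = exp(μ + σ²/2) = exp(2.090) = 8.085.
Quadratic loss ⇒ the optimal estimator is the posterior mean.

8.085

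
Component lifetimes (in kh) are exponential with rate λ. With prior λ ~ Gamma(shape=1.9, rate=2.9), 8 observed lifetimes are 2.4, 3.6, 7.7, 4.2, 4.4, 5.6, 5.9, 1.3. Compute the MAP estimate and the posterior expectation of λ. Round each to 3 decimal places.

MAP = 0.234; posterior mean = 0.261

Σ times = 35.1. Posterior: Gamma(shape = 1.9+8 = 9.9, rate = 2.9+35.1 = 38.0).
Mode = (α−1)/β = 8.9/38.0 = 0.234.
Mean = α/β = 9.9/38.0 = 0.261.
The posterior is right-skewed, so the mean exceeds the mode.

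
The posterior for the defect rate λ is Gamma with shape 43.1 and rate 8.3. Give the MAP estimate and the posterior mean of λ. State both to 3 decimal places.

Mode = (α−1)/β = 42.1/8.3 = 5.072.
Mean = α/β = 43.1/8.3 = 5.193.

MAP: 5.072. Posterior mean: 5.193.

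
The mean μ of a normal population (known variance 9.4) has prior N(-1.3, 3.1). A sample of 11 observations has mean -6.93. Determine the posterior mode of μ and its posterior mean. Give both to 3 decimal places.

Posterior for μ is Normal. Precision-weighted mean: (1/3.1·-1.3 + 11/9.4·-6.93) / (1/3.1 + 11/9.4) = -5.713.
A Normal posterior is symmetric, so mode = mean.

posterior mode = -5.713, posterior mean = -5.713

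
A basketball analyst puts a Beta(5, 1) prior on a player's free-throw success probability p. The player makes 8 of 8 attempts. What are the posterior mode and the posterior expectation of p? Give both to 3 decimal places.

MAP = 1.000, posterior mean = 0.929

Posterior: Beta(5+8, 1+0) = Beta(13, 1).
Since β = 1 ≤ 1 and α > 1, the Beta density is monotone increasing on [0,1]; the mode is at 1.
Mean = 13/(13+1) = 0.929.
Mode > mean: the posterior has a left tail.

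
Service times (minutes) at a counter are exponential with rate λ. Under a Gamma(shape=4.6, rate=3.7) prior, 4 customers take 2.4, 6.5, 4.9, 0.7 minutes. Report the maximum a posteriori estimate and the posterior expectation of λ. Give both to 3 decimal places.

maximum a posteriori estimate = 0.418, posterior expectation = 0.473

Σ times = 14.5. Posterior: Gamma(shape = 4.6+4 = 8.6, rate = 3.7+14.5 = 18.2).
Mode = (α−1)/β = 7.6/18.2 = 0.418.
Mean = α/β = 8.6/18.2 = 0.473.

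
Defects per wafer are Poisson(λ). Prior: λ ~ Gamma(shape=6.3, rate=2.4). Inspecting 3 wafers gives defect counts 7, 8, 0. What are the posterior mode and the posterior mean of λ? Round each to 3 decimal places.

posterior mode = 3.759, posterior mean = 3.944

Σ counts = 15. Posterior: Gamma(shape = 6.3+15 = 21.3, rate = 2.4+3 = 5.4).
Mode = (α−1)/β = 20.3/5.4 = 3.759.
Mean = α/β = 21.3/5.4 = 3.944.
The mean is pulled above the mode by the posterior's right skew.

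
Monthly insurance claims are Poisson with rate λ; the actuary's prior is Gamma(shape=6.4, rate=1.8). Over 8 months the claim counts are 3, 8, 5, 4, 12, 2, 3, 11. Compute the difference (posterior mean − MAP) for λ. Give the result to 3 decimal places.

0.102

Σ counts = 48. Posterior: Gamma(shape = 6.4+48 = 54.4, rate = 1.8+8 = 9.8).
Mode = (α−1)/β = 53.4/9.8 = 5.449.
Mean = α/β = 54.4/9.8 = 5.551.
Difference = 5.551 − 5.449 = 0.102.
Mean > mode: the posterior has a right tail.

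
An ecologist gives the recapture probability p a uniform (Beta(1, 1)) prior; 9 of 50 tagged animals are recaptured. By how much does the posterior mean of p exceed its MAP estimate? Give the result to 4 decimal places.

0.0123

Posterior: Beta(1+9, 1+41) = Beta(10, 42).
Mode = (10−1)/(10+42−2) = 9/50 = 0.1800.
Mean = 10/(10+42) = 10/52 = 0.1923.
Difference = 0.1923 − 0.1800 = 0.0123.
The mean is pulled above the mode by the posterior's right skew.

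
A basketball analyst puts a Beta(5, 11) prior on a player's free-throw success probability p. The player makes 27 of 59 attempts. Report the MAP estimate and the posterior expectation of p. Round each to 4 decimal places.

MAP estimate = 0.4247, posterior expectation = 0.4267

Posterior: Beta(5+27, 11+32) = Beta(32, 43).
Mode = (32−1)/(32+43−2) = 31/73 = 0.4247.
Mean = 32/(32+43) = 32/75 = 0.4267.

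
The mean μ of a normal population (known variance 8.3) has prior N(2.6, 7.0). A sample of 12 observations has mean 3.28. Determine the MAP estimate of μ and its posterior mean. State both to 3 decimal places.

MAP estimate = 3.219, posterior mean = 3.219

Posterior for μ is Normal. Precision-weighted mean: (1/7.0·2.6 + 12/8.3·3.28) / (1/7.0 + 12/8.3) = 3.219.
A Normal posterior is symmetric, so mode = mean.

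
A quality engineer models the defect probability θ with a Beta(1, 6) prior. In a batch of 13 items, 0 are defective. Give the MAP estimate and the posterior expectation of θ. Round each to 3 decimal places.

MAP = 0.000, posterior mean = 0.050

Posterior: Beta(1+0, 6+13) = Beta(1, 19).
Since α = 1 ≤ 1 and β > 1, the Beta density is monotone decreasing on [0,1]; the mode is at 0.
Mean = 1/(1+19) = 0.050.
The posterior is right-skewed, so the mean exceeds the mode.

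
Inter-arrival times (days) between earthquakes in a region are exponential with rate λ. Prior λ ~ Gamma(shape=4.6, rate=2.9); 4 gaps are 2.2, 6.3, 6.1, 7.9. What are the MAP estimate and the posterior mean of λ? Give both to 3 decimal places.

Σ times = 22.5. Posterior: Gamma(shape = 4.6+4 = 8.6, rate = 2.9+22.5 = 25.4).
Mode = (α−1)/β = 7.6/25.4 = 0.299.
Mean = α/β = 8.6/25.4 = 0.339.
Right-skewed posterior ⇒ mode < mean.

MAP = 0.299; posterior mean = 0.339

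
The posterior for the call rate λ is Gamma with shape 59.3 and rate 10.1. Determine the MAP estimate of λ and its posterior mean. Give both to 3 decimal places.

Mode = (α−1)/β = 58.3/10.1 = 5.772.
Mean = α/β = 59.3/10.1 = 5.871.
Right-skewed posterior ⇒ mode < mean.

MAP: 5.772. Posterior mean: 5.871.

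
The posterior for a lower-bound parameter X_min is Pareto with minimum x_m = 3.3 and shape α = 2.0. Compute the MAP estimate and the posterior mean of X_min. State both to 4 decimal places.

MAP: 3.3000. Posterior mean: 6.6000.

The Pareto density is strictly decreasing on [x_m, ∞), so the mode is x_m = 3.3000.
Mean = α·x_m/(α−1) = 2.0·3.3/1.0 = 6.6000.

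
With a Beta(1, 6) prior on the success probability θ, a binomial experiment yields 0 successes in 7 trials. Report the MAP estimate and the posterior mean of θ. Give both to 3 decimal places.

MAP estimate = 0.000, posterior mean = 0.071

Posterior: Beta(1+0, 6+7) = Beta(1, 13).
Since α = 1 ≤ 1 and β > 1, the Beta density is monotone decreasing on [0,1]; the mode is at 0.
Mean = 1/(1+13) = 0.071.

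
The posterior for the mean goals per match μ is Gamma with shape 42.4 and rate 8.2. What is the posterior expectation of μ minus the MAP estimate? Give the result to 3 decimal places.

0.122

Mode = (α−1)/β = 41.4/8.2 = 5.049.
Mean = α/β = 42.4/8.2 = 5.171.
Difference = 5.171 − 5.049 = 0.122.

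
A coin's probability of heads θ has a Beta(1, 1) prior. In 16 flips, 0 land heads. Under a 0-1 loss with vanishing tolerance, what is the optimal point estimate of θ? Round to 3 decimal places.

Posterior: Beta(1+0, 1+16) = Beta(1, 17).
Since α = 1 ≤ 1 and β > 1, the Beta density is monotone decreasing on [0,1]; the mode is at 0.
Mean = 1/(1+17) = 0.056.
This is the posterior mode — the MAP estimate.

0.000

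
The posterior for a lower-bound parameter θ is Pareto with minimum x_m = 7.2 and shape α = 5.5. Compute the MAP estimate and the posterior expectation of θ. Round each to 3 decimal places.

θ_MAP = 7.200, E[θ|data] = 8.800

The Pareto density is strictly decreasing on [x_m, ∞), so the mode is x_m = 7.200.
Mean = α·x_m/(α−1) = 5.5·7.2/4.5 = 8.800.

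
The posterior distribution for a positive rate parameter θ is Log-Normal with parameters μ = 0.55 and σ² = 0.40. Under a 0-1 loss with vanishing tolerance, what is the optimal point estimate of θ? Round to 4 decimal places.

1.1618

Mode = exp(μ − σ²) = exp(0.15) = 1.1618.
Mean = exp(μ + σ²/2) = exp(0.750) = 2.1170.
This is the posterior mode — the MAP estimate.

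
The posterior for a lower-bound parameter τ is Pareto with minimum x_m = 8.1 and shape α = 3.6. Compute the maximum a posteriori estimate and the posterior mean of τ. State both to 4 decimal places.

MAP = 8.1000, posterior mean = 11.2154

The Pareto density is strictly decreasing on [x_m, ∞), so the mode is x_m = 8.1000.
Mean = α·x_m/(α−1) = 3.6·8.1/2.6 = 11.2154.
The mean is pulled above the mode by the posterior's right skew.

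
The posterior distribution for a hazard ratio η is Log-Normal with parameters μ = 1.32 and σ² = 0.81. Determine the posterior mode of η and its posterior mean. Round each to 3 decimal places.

Mode = exp(μ − σ²) = exp(0.51) = 1.665.
Mean = exp(μ + σ²/2) = exp(1.725) = 5.613.

MAP = 1.665, posterior mean = 5.613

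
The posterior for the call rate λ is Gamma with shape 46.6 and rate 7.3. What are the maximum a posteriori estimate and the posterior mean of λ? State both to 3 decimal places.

MAP = 6.247, posterior mean = 6.384

Mode = (α−1)/β = 45.6/7.3 = 6.247.
Mean = α/β = 46.6/7.3 = 6.384.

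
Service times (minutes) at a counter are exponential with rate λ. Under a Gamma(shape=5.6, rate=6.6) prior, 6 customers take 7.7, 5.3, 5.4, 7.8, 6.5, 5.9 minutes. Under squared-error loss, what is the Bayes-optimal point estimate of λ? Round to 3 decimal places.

0.257

Σ times = 38.6. Posterior: Gamma(shape = 5.6+6 = 11.6, rate = 6.6+38.6 = 45.2).
Mode = (α−1)/β = 10.6/45.2 = 0.235.
Mean = α/β = 11.6/45.2 = 0.257.
Squared-error loss ⇒ the optimal estimator is the posterior mean.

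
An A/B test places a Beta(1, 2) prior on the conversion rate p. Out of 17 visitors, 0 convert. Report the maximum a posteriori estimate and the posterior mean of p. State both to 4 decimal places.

Posterior: Beta(1+0, 2+17) = Beta(1, 19).
Since α = 1 ≤ 1 and β > 1, the Beta density is monotone decreasing on [0,1]; the mode is at 0.
Mean = 1/(1+19) = 0.0500.

maximum a posteriori estimate = 0.0000, posterior mean = 0.0500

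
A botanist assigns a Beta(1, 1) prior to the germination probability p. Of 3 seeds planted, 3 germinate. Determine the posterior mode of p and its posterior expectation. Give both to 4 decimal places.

p_MAP = 1.0000, E[p|data] = 0.8000

Posterior: Beta(1+3, 1+0) = Beta(4, 1).
Since β = 1 ≤ 1 and α > 1, the Beta density is monotone increasing on [0,1]; the mode is at 1.
Mean = 4/(4+1) = 0.8000.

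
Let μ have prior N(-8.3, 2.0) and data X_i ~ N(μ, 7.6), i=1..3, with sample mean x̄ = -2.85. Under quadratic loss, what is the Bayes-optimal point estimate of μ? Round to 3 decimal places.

Posterior for μ is Normal. Precision-weighted mean: (1/2.0·-8.3 + 3/7.6·-2.85) / (1/2.0 + 3/7.6) = -5.896.
A Normal posterior is symmetric, so mode = mean.
Quadratic loss ⇒ the optimal estimator is the posterior mean.

-5.896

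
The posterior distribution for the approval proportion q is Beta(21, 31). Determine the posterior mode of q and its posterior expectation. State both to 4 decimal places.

Mode = (21−1)/(21+31−2) = 20/50 = 0.4000.
Mean = 21/(21+31) = 21/52 = 0.4038.

MAP = 0.4000, posterior mean = 0.4038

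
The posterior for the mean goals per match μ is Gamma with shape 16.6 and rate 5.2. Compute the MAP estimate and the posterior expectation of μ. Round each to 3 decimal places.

MAP = 3.000, posterior mean = 3.192

Mode = (α−1)/β = 15.6/5.2 = 3.000.
Mean = α/β = 16.6/5.2 = 3.192.
The mean is pulled above the mode by the posterior's right skew.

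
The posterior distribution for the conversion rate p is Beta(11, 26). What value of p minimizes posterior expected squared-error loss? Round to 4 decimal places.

0.2973

Mode = (11−1)/(11+26−2) = 10/35 = 0.2857.
Mean = 11/(11+26) = 11/37 = 0.2973.
Squared-error loss ⇒ the optimal estimator is the posterior mean.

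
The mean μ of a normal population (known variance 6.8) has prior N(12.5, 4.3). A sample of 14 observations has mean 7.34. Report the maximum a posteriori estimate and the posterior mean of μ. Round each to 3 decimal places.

MAP = 7.864, posterior mean = 7.864

Posterior for μ is Normal. Precision-weighted mean: (1/4.3·12.5 + 14/6.8·7.34) / (1/4.3 + 14/6.8) = 7.864.
A Normal posterior is symmetric, so mode = mean.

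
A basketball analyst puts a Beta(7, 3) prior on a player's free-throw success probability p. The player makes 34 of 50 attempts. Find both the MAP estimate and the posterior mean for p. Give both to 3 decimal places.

MAP: 0.690. Posterior mean: 0.683.

Posterior: Beta(7+34, 3+16) = Beta(41, 19).
Mode = (41−1)/(41+19−2) = 40/58 = 0.690.
Mean = 41/(41+19) = 41/60 = 0.683.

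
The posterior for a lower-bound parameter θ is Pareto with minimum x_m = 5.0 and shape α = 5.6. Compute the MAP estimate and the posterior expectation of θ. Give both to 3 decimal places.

The Pareto density is strictly decreasing on [x_m, ∞), so the mode is x_m = 5.000.
Mean = α·x_m/(α−1) = 5.6·5.0/4.6 = 6.087.

MAP = 5.000, posterior mean = 6.087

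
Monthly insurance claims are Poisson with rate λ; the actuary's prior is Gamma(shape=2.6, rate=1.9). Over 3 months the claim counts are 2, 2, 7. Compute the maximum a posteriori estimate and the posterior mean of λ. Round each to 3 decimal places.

Σ counts = 11. Posterior: Gamma(shape = 2.6+11 = 13.6, rate = 1.9+3 = 4.9).
Mode = (α−1)/β = 12.6/4.9 = 2.571.
Mean = α/β = 13.6/4.9 = 2.776.
The mean is pulled above the mode by the posterior's right skew.

MAP: 2.571. Posterior mean: 2.776.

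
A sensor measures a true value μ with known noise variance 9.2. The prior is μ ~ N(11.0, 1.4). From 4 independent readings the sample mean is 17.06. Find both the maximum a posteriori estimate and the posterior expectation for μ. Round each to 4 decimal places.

MAP = 13.2930; posterior mean = 13.2930

Posterior for μ is Normal. Precision-weighted mean: (1/1.4·11.0 + 4/9.2·17.06) / (1/1.4 + 4/9.2) = 13.2930.
A Normal posterior is symmetric, so mode = mean.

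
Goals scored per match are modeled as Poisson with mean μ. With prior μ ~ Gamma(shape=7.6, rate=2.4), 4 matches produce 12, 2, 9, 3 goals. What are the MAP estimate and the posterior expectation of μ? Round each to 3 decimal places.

Σ counts = 26. Posterior: Gamma(shape = 7.6+26 = 33.6, rate = 2.4+4 = 6.4).
Mode = (α−1)/β = 32.6/6.4 = 5.094.
Mean = α/β = 33.6/6.4 = 5.250.
Right-skewed posterior ⇒ mode < mean.

MAP = 5.094; posterior mean = 5.250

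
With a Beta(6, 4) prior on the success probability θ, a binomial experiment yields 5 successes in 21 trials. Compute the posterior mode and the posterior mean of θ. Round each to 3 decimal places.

Posterior: Beta(6+5, 4+16) = Beta(11, 20).
Mode = (11−1)/(11+20−2) = 10/29 = 0.345.
Mean = 11/(11+20) = 11/31 = 0.355.

posterior mode = 0.345, posterior mean = 0.355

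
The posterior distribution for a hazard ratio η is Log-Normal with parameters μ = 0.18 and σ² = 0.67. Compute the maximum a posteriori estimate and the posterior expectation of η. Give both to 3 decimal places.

Mode = exp(μ − σ²) = exp(-0.49) = 0.613.
Mean = exp(μ + σ²/2) = exp(0.515) = 1.674.

MAP = 0.613; posterior mean = 1.674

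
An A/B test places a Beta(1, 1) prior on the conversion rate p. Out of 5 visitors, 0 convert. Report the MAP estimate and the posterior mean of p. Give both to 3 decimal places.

Posterior: Beta(1+0, 1+5) = Beta(1, 6).
Since α = 1 ≤ 1 and β > 1, the Beta density is monotone decreasing on [0,1]; the mode is at 0.
Mean = 1/(1+6) = 0.143.

MAP estimate = 0.000, posterior mean = 0.143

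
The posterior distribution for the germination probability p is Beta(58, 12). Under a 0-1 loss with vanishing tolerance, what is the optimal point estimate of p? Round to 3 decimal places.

Mode = (58−1)/(58+12−2) = 57/68 = 0.838.
Mean = 58/(58+12) = 58/70 = 0.829.
This is the posterior mode — the MAP estimate.

0.838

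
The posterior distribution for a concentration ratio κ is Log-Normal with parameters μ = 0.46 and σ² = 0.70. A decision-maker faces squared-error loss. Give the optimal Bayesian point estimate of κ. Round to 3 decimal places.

Mode = exp(μ − σ²) = exp(-0.24) = 0.787.
Mean = exp(μ + σ²/2) = exp(0.810) = 2.248.
Squared-error loss ⇒ the optimal estimator is the posterior mean.

2.248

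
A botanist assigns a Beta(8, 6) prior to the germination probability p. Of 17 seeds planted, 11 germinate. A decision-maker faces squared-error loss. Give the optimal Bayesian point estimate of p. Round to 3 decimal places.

0.613

Posterior: Beta(8+11, 6+6) = Beta(19, 12).
Mode = (19−1)/(19+12−2) = 18/29 = 0.621.
Mean = 19/(19+12) = 19/31 = 0.613.
Squared-error loss ⇒ the optimal estimator is the posterior mean.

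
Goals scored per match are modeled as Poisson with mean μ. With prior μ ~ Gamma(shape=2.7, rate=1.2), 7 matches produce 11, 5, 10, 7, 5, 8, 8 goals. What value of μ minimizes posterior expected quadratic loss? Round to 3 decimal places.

Σ counts = 54. Posterior: Gamma(shape = 2.7+54 = 56.7, rate = 1.2+7 = 8.2).
Mode = (α−1)/β = 55.7/8.2 = 6.793.
Mean = α/β = 56.7/8.2 = 6.915.
Quadratic loss ⇒ the optimal estimator is the posterior mean.

6.915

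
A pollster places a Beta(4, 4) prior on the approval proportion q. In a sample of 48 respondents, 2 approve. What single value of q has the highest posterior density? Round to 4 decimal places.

Posterior: Beta(4+2, 4+46) = Beta(6, 50).
Mode = (6−1)/(6+50−2) = 5/54 = 0.0926.
Mean = 6/(6+50) = 6/56 = 0.1071.
This is the posterior mode — the MAP estimate.

0.0926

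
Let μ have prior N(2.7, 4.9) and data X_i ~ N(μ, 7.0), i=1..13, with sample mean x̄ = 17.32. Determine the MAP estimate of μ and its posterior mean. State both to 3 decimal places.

MAP = 15.872, posterior mean = 15.872

Posterior for μ is Normal. Precision-weighted mean: (1/4.9·2.7 + 13/7.0·17.32) / (1/4.9 + 13/7.0) = 15.872.
A Normal posterior is symmetric, so mode = mean.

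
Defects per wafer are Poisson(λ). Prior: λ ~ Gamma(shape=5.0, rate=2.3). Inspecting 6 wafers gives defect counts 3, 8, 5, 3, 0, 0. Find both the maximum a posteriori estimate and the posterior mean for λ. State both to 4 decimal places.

MAP = 2.7711, posterior mean = 2.8916

Σ counts = 19. Posterior: Gamma(shape = 5.0+19 = 24.0, rate = 2.3+6 = 8.3).
Mode = (α−1)/β = 23.0/8.3 = 2.7711.
Mean = α/β = 24.0/8.3 = 2.8916.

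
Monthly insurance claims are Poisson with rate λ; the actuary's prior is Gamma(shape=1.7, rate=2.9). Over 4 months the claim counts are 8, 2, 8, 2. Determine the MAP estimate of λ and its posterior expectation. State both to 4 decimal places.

λ_MAP = 3.0000, E[λ|data] = 3.1449

Σ counts = 20. Posterior: Gamma(shape = 1.7+20 = 21.7, rate = 2.9+4 = 6.9).
Mode = (α−1)/β = 20.7/6.9 = 3.0000.
Mean = α/β = 21.7/6.9 = 3.1449.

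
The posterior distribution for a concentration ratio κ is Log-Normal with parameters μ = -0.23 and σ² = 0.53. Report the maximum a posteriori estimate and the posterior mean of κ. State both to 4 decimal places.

maximum a posteriori estimate = 0.4677, posterior mean = 1.0356

Mode = exp(μ − σ²) = exp(-0.76) = 0.4677.
Mean = exp(μ + σ²/2) = exp(0.035) = 1.0356.
The mean is pulled above the mode by the posterior's right skew.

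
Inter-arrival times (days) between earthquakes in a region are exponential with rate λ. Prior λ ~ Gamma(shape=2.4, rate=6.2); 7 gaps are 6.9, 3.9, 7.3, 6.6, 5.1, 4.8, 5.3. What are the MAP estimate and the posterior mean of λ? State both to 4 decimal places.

Σ times = 39.9. Posterior: Gamma(shape = 2.4+7 = 9.4, rate = 6.2+39.9 = 46.1).
Mode = (α−1)/β = 8.4/46.1 = 0.1822.
Mean = α/β = 9.4/46.1 = 0.2039.
The posterior is right-skewed, so the mean exceeds the mode.

λ_MAP = 0.1822, E[λ|data] = 0.2039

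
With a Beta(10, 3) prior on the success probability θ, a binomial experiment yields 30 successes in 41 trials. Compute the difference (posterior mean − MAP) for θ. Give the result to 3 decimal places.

Posterior: Beta(10+30, 3+11) = Beta(40, 14).
Mode = (40−1)/(40+14−2) = 39/52 = 0.750.
Mean = 40/(40+14) = 40/54 = 0.741.
Difference = 0.741 − 0.750 = -0.009.

-0.009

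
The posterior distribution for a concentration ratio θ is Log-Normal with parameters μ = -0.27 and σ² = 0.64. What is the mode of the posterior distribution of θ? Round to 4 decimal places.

0.4025

Mode = exp(μ − σ²) = exp(-0.91) = 0.4025.
Mean = exp(μ + σ²/2) = exp(0.050) = 1.0513.
This is the posterior mode — the MAP estimate.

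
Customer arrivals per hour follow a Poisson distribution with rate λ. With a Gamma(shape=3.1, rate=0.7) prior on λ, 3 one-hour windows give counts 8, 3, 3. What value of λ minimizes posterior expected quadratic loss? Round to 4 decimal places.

Σ counts = 14. Posterior: Gamma(shape = 3.1+14 = 17.1, rate = 0.7+3 = 3.7).
Mode = (α−1)/β = 16.1/3.7 = 4.3514.
Mean = α/β = 17.1/3.7 = 4.6216.
Quadratic loss ⇒ the optimal estimator is the posterior mean.

4.6216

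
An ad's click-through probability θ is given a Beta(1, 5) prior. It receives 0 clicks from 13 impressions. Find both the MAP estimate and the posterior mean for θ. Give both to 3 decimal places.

Posterior: Beta(1+0, 5+13) = Beta(1, 18).
Since α = 1 ≤ 1 and β > 1, the Beta density is monotone decreasing on [0,1]; the mode is at 0.
Mean = 1/(1+18) = 0.053.

MAP = 0.000, posterior mean = 0.053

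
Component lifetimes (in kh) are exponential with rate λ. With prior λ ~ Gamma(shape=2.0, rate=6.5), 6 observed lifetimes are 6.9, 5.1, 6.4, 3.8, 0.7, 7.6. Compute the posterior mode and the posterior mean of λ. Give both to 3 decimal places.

posterior mode = 0.189, posterior mean = 0.216

Σ times = 30.5. Posterior: Gamma(shape = 2.0+6 = 8.0, rate = 6.5+30.5 = 37.0).
Mode = (α−1)/β = 7.0/37.0 = 0.189.
Mean = α/β = 8.0/37.0 = 0.216.
Right-skewed posterior ⇒ mode < mean.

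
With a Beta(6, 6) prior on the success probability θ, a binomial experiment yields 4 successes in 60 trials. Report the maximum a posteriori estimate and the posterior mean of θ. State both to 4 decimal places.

MAP = 0.1286; posterior mean = 0.1389

Posterior: Beta(6+4, 6+56) = Beta(10, 62).
Mode = (10−1)/(10+62−2) = 9/70 = 0.1286.
Mean = 10/(10+62) = 10/72 = 0.1389.
Right-skewed posterior ⇒ mode < mean.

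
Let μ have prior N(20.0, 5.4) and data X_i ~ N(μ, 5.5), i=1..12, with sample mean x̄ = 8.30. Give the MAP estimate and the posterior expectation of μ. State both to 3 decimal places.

Posterior for μ is Normal. Precision-weighted mean: (1/5.4·20.0 + 12/5.5·8.30) / (1/5.4 + 12/5.5) = 9.215.
A Normal posterior is symmetric, so mode = mean.

μ_MAP = 9.215, E[μ|data] = 9.215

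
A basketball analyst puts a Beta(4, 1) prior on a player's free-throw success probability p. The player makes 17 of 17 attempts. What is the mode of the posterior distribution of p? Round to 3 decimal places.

1.000

Posterior: Beta(4+17, 1+0) = Beta(21, 1).
Since β = 1 ≤ 1 and α > 1, the Beta density is monotone increasing on [0,1]; the mode is at 1.
Mean = 21/(21+1) = 0.955.
This is the posterior mode — the MAP estimate.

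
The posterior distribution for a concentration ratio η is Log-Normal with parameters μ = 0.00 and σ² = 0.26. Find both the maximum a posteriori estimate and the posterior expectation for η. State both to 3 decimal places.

Mode = exp(μ − σ²) = exp(-0.26) = 0.771.
Mean = exp(μ + σ²/2) = exp(0.130) = 1.139.

MAP = 0.771, posterior mean = 1.139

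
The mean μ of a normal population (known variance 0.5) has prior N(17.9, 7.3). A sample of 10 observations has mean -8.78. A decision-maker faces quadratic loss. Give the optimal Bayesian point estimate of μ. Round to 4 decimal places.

Posterior for μ is Normal. Precision-weighted mean: (1/7.3·17.9 + 10/0.5·-8.78) / (1/7.3 + 10/0.5) = -8.5985.
A Normal posterior is symmetric, so mode = mean.
Quadratic loss ⇒ the optimal estimator is the posterior mean.

-8.5985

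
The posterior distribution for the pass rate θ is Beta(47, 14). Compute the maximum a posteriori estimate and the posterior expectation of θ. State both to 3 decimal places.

Mode = (47−1)/(47+14−2) = 46/59 = 0.780.
Mean = 47/(47+14) = 47/61 = 0.770.

MAP = 0.780, posterior mean = 0.770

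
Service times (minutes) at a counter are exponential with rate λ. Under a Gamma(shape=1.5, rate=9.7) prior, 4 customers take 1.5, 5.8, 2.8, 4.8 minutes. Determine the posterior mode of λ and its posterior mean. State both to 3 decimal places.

Σ times = 14.9. Posterior: Gamma(shape = 1.5+4 = 5.5, rate = 9.7+14.9 = 24.6).
Mode = (α−1)/β = 4.5/24.6 = 0.183.
Mean = α/β = 5.5/24.6 = 0.224.
The mean is pulled above the mode by the posterior's right skew.

MAP: 0.183. Posterior mean: 0.224.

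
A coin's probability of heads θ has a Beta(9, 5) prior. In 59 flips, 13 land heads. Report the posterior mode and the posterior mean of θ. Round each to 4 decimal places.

θ_MAP = 0.2958, E[θ|data] = 0.3014

Posterior: Beta(9+13, 5+46) = Beta(22, 51).
Mode = (22−1)/(22+51−2) = 21/71 = 0.2958.
Mean = 22/(22+51) = 22/73 = 0.3014.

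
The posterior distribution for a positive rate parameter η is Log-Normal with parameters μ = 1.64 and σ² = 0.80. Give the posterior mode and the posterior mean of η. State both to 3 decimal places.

η_MAP = 2.316, E[η|data] = 7.691

Mode = exp(μ − σ²) = exp(0.84) = 2.316.
Mean = exp(μ + σ²/2) = exp(2.040) = 7.691.
Right-skewed posterior ⇒ mode < mean.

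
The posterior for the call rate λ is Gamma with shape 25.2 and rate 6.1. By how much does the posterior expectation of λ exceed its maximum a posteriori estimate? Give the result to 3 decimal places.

0.164

Mode = (α−1)/β = 24.2/6.1 = 3.967.
Mean = α/β = 25.2/6.1 = 4.131.
Difference = 4.131 − 3.967 = 0.164.
The mean is pulled above the mode by the posterior's right skew.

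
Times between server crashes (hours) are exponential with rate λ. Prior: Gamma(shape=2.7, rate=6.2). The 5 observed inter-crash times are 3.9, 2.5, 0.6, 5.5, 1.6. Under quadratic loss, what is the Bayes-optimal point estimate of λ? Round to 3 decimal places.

0.379

Σ times = 14.1. Posterior: Gamma(shape = 2.7+5 = 7.7, rate = 6.2+14.1 = 20.3).
Mode = (α−1)/β = 6.7/20.3 = 0.330.
Mean = α/β = 7.7/20.3 = 0.379.
Quadratic loss ⇒ the optimal estimator is the posterior mean.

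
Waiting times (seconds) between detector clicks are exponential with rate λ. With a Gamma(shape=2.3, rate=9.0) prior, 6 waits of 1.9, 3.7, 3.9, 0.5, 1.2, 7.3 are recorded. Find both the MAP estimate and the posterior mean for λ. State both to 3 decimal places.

Σ times = 18.5. Posterior: Gamma(shape = 2.3+6 = 8.3, rate = 9.0+18.5 = 27.5).
Mode = (α−1)/β = 7.3/27.5 = 0.265.
Mean = α/β = 8.3/27.5 = 0.302.

MAP: 0.265. Posterior mean: 0.302.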